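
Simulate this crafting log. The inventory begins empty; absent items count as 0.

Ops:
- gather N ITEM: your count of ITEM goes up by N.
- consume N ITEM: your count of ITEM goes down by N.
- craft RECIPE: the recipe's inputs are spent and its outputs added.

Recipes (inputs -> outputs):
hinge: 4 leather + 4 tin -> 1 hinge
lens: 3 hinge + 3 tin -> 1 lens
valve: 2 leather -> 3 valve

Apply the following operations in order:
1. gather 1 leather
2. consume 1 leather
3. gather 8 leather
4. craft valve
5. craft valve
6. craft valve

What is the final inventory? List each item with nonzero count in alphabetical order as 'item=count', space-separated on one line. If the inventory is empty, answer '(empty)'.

Answer: leather=2 valve=9

Derivation:
After 1 (gather 1 leather): leather=1
After 2 (consume 1 leather): (empty)
After 3 (gather 8 leather): leather=8
After 4 (craft valve): leather=6 valve=3
After 5 (craft valve): leather=4 valve=6
After 6 (craft valve): leather=2 valve=9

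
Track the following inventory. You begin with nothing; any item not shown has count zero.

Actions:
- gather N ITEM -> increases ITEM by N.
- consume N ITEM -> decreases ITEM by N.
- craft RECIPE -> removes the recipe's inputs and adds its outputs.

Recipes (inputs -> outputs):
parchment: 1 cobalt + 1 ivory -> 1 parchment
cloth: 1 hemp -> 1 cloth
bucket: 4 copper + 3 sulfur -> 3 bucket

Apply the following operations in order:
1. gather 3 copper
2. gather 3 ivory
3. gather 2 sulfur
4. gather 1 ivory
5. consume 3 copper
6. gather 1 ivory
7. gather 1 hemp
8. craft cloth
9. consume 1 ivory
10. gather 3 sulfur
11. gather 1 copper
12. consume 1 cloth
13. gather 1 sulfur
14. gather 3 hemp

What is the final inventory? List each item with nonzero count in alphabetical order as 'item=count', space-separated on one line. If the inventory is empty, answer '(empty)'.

Answer: copper=1 hemp=3 ivory=4 sulfur=6

Derivation:
After 1 (gather 3 copper): copper=3
After 2 (gather 3 ivory): copper=3 ivory=3
After 3 (gather 2 sulfur): copper=3 ivory=3 sulfur=2
After 4 (gather 1 ivory): copper=3 ivory=4 sulfur=2
After 5 (consume 3 copper): ivory=4 sulfur=2
After 6 (gather 1 ivory): ivory=5 sulfur=2
After 7 (gather 1 hemp): hemp=1 ivory=5 sulfur=2
After 8 (craft cloth): cloth=1 ivory=5 sulfur=2
After 9 (consume 1 ivory): cloth=1 ivory=4 sulfur=2
After 10 (gather 3 sulfur): cloth=1 ivory=4 sulfur=5
After 11 (gather 1 copper): cloth=1 copper=1 ivory=4 sulfur=5
After 12 (consume 1 cloth): copper=1 ivory=4 sulfur=5
After 13 (gather 1 sulfur): copper=1 ivory=4 sulfur=6
After 14 (gather 3 hemp): copper=1 hemp=3 ivory=4 sulfur=6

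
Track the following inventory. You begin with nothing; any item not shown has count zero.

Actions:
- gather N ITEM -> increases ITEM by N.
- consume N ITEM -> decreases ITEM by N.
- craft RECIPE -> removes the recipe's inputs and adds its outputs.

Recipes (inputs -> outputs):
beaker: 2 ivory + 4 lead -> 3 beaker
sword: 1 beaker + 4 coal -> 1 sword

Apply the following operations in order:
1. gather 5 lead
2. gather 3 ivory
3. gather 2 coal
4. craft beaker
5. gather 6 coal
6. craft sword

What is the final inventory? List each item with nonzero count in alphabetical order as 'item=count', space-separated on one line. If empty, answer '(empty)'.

Answer: beaker=2 coal=4 ivory=1 lead=1 sword=1

Derivation:
After 1 (gather 5 lead): lead=5
After 2 (gather 3 ivory): ivory=3 lead=5
After 3 (gather 2 coal): coal=2 ivory=3 lead=5
After 4 (craft beaker): beaker=3 coal=2 ivory=1 lead=1
After 5 (gather 6 coal): beaker=3 coal=8 ivory=1 lead=1
After 6 (craft sword): beaker=2 coal=4 ivory=1 lead=1 sword=1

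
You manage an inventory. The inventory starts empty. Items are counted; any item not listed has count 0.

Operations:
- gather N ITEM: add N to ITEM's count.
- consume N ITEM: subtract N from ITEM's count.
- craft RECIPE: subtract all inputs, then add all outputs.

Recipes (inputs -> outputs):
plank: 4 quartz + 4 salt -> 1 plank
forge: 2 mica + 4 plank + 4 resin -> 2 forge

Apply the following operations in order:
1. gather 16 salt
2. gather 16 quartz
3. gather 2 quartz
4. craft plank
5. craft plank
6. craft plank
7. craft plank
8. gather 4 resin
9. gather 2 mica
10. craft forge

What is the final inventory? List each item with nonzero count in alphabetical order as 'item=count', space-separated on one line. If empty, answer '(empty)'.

After 1 (gather 16 salt): salt=16
After 2 (gather 16 quartz): quartz=16 salt=16
After 3 (gather 2 quartz): quartz=18 salt=16
After 4 (craft plank): plank=1 quartz=14 salt=12
After 5 (craft plank): plank=2 quartz=10 salt=8
After 6 (craft plank): plank=3 quartz=6 salt=4
After 7 (craft plank): plank=4 quartz=2
After 8 (gather 4 resin): plank=4 quartz=2 resin=4
After 9 (gather 2 mica): mica=2 plank=4 quartz=2 resin=4
After 10 (craft forge): forge=2 quartz=2

Answer: forge=2 quartz=2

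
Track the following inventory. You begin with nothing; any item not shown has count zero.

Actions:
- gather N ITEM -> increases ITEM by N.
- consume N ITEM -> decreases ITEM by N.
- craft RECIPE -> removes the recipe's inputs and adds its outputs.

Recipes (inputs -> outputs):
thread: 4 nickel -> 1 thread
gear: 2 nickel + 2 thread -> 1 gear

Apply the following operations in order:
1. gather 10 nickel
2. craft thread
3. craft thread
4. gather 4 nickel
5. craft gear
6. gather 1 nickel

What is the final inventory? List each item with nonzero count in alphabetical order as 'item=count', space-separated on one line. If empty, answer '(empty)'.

Answer: gear=1 nickel=5

Derivation:
After 1 (gather 10 nickel): nickel=10
After 2 (craft thread): nickel=6 thread=1
After 3 (craft thread): nickel=2 thread=2
After 4 (gather 4 nickel): nickel=6 thread=2
After 5 (craft gear): gear=1 nickel=4
After 6 (gather 1 nickel): gear=1 nickel=5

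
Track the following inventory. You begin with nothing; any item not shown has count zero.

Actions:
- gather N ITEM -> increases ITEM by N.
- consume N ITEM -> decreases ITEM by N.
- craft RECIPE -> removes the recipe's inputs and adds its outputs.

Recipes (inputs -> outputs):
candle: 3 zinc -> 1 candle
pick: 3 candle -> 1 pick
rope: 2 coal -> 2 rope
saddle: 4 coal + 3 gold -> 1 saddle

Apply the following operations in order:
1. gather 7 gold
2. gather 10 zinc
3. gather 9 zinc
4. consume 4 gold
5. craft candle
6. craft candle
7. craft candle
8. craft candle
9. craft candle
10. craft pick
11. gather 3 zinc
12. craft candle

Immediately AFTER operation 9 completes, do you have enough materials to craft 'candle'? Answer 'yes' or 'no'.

Answer: yes

Derivation:
After 1 (gather 7 gold): gold=7
After 2 (gather 10 zinc): gold=7 zinc=10
After 3 (gather 9 zinc): gold=7 zinc=19
After 4 (consume 4 gold): gold=3 zinc=19
After 5 (craft candle): candle=1 gold=3 zinc=16
After 6 (craft candle): candle=2 gold=3 zinc=13
After 7 (craft candle): candle=3 gold=3 zinc=10
After 8 (craft candle): candle=4 gold=3 zinc=7
After 9 (craft candle): candle=5 gold=3 zinc=4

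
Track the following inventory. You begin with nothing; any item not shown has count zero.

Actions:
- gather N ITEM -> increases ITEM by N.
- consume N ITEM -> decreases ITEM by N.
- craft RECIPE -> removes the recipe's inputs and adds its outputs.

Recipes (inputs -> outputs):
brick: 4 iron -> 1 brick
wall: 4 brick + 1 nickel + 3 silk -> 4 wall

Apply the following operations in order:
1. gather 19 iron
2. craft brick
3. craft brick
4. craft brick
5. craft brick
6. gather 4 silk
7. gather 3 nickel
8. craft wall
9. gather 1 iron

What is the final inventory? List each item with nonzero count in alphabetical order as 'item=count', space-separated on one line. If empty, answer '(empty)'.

Answer: iron=4 nickel=2 silk=1 wall=4

Derivation:
After 1 (gather 19 iron): iron=19
After 2 (craft brick): brick=1 iron=15
After 3 (craft brick): brick=2 iron=11
After 4 (craft brick): brick=3 iron=7
After 5 (craft brick): brick=4 iron=3
After 6 (gather 4 silk): brick=4 iron=3 silk=4
After 7 (gather 3 nickel): brick=4 iron=3 nickel=3 silk=4
After 8 (craft wall): iron=3 nickel=2 silk=1 wall=4
After 9 (gather 1 iron): iron=4 nickel=2 silk=1 wall=4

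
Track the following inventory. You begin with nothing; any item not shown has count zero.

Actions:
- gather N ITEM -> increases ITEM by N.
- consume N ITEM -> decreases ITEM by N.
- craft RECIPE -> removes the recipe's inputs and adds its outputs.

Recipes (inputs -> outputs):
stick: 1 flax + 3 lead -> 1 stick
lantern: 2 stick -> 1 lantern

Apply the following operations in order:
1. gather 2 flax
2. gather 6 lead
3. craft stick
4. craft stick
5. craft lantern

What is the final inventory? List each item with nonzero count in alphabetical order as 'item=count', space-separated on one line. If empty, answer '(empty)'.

Answer: lantern=1

Derivation:
After 1 (gather 2 flax): flax=2
After 2 (gather 6 lead): flax=2 lead=6
After 3 (craft stick): flax=1 lead=3 stick=1
After 4 (craft stick): stick=2
After 5 (craft lantern): lantern=1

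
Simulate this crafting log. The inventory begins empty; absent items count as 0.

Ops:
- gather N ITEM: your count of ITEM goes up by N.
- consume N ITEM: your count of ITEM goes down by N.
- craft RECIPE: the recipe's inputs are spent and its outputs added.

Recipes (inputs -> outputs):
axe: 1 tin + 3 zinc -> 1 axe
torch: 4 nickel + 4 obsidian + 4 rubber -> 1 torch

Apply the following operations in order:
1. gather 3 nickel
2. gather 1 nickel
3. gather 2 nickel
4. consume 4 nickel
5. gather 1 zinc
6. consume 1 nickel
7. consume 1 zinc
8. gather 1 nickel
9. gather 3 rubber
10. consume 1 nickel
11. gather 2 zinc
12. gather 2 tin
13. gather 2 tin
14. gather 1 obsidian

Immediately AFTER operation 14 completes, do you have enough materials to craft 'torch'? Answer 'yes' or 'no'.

Answer: no

Derivation:
After 1 (gather 3 nickel): nickel=3
After 2 (gather 1 nickel): nickel=4
After 3 (gather 2 nickel): nickel=6
After 4 (consume 4 nickel): nickel=2
After 5 (gather 1 zinc): nickel=2 zinc=1
After 6 (consume 1 nickel): nickel=1 zinc=1
After 7 (consume 1 zinc): nickel=1
After 8 (gather 1 nickel): nickel=2
After 9 (gather 3 rubber): nickel=2 rubber=3
After 10 (consume 1 nickel): nickel=1 rubber=3
After 11 (gather 2 zinc): nickel=1 rubber=3 zinc=2
After 12 (gather 2 tin): nickel=1 rubber=3 tin=2 zinc=2
After 13 (gather 2 tin): nickel=1 rubber=3 tin=4 zinc=2
After 14 (gather 1 obsidian): nickel=1 obsidian=1 rubber=3 tin=4 zinc=2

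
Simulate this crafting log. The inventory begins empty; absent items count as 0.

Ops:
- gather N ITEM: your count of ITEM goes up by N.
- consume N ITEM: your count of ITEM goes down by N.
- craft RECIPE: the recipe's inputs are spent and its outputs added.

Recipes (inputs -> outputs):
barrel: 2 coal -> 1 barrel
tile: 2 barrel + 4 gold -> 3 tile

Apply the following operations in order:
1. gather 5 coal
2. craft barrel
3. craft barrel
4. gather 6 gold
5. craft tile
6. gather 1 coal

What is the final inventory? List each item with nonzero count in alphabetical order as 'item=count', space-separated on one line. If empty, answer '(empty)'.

Answer: coal=2 gold=2 tile=3

Derivation:
After 1 (gather 5 coal): coal=5
After 2 (craft barrel): barrel=1 coal=3
After 3 (craft barrel): barrel=2 coal=1
After 4 (gather 6 gold): barrel=2 coal=1 gold=6
After 5 (craft tile): coal=1 gold=2 tile=3
After 6 (gather 1 coal): coal=2 gold=2 tile=3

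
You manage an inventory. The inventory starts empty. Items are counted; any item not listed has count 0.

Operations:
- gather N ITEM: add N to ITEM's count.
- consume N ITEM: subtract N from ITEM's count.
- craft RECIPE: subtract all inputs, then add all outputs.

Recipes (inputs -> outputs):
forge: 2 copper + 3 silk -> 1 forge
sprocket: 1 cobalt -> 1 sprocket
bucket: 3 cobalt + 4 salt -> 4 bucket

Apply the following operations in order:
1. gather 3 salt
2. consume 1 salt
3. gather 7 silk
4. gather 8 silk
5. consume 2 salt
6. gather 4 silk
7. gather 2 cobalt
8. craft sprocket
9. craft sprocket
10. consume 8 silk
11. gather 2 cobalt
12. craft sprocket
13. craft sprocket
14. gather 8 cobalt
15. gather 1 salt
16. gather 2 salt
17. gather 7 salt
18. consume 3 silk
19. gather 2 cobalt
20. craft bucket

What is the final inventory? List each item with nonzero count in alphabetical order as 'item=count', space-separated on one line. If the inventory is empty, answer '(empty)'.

Answer: bucket=4 cobalt=7 salt=6 silk=8 sprocket=4

Derivation:
After 1 (gather 3 salt): salt=3
After 2 (consume 1 salt): salt=2
After 3 (gather 7 silk): salt=2 silk=7
After 4 (gather 8 silk): salt=2 silk=15
After 5 (consume 2 salt): silk=15
After 6 (gather 4 silk): silk=19
After 7 (gather 2 cobalt): cobalt=2 silk=19
After 8 (craft sprocket): cobalt=1 silk=19 sprocket=1
After 9 (craft sprocket): silk=19 sprocket=2
After 10 (consume 8 silk): silk=11 sprocket=2
After 11 (gather 2 cobalt): cobalt=2 silk=11 sprocket=2
After 12 (craft sprocket): cobalt=1 silk=11 sprocket=3
After 13 (craft sprocket): silk=11 sprocket=4
After 14 (gather 8 cobalt): cobalt=8 silk=11 sprocket=4
After 15 (gather 1 salt): cobalt=8 salt=1 silk=11 sprocket=4
After 16 (gather 2 salt): cobalt=8 salt=3 silk=11 sprocket=4
After 17 (gather 7 salt): cobalt=8 salt=10 silk=11 sprocket=4
After 18 (consume 3 silk): cobalt=8 salt=10 silk=8 sprocket=4
After 19 (gather 2 cobalt): cobalt=10 salt=10 silk=8 sprocket=4
After 20 (craft bucket): bucket=4 cobalt=7 salt=6 silk=8 sprocket=4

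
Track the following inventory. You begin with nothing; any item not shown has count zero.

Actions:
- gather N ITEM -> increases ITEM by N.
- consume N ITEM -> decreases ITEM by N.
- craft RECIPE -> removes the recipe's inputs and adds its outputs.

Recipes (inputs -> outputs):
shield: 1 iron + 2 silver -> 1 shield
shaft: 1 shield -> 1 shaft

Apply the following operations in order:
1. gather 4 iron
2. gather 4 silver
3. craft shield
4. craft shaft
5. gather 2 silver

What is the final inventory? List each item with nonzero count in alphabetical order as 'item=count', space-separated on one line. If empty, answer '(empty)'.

After 1 (gather 4 iron): iron=4
After 2 (gather 4 silver): iron=4 silver=4
After 3 (craft shield): iron=3 shield=1 silver=2
After 4 (craft shaft): iron=3 shaft=1 silver=2
After 5 (gather 2 silver): iron=3 shaft=1 silver=4

Answer: iron=3 shaft=1 silver=4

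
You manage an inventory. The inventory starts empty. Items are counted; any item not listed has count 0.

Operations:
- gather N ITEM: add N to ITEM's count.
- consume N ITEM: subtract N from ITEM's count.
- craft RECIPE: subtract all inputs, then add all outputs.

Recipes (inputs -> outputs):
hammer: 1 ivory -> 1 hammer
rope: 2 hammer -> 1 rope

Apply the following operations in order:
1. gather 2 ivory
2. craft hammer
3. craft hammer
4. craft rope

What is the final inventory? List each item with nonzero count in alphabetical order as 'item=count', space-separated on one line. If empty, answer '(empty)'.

After 1 (gather 2 ivory): ivory=2
After 2 (craft hammer): hammer=1 ivory=1
After 3 (craft hammer): hammer=2
After 4 (craft rope): rope=1

Answer: rope=1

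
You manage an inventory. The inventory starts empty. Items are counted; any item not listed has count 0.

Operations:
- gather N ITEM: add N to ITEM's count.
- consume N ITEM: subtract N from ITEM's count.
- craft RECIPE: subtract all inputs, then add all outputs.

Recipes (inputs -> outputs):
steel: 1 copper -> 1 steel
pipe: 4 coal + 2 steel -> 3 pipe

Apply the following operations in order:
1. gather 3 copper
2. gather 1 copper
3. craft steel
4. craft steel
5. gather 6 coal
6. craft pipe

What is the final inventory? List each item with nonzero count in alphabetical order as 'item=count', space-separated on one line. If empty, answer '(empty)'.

After 1 (gather 3 copper): copper=3
After 2 (gather 1 copper): copper=4
After 3 (craft steel): copper=3 steel=1
After 4 (craft steel): copper=2 steel=2
After 5 (gather 6 coal): coal=6 copper=2 steel=2
After 6 (craft pipe): coal=2 copper=2 pipe=3

Answer: coal=2 copper=2 pipe=3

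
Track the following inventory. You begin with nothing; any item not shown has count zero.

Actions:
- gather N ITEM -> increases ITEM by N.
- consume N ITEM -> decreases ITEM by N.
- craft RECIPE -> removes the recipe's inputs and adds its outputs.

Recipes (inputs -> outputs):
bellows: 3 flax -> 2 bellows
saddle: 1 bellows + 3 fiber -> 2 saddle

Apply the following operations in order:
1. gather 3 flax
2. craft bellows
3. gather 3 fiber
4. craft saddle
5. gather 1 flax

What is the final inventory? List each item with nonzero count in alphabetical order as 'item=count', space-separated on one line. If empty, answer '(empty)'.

Answer: bellows=1 flax=1 saddle=2

Derivation:
After 1 (gather 3 flax): flax=3
After 2 (craft bellows): bellows=2
After 3 (gather 3 fiber): bellows=2 fiber=3
After 4 (craft saddle): bellows=1 saddle=2
After 5 (gather 1 flax): bellows=1 flax=1 saddle=2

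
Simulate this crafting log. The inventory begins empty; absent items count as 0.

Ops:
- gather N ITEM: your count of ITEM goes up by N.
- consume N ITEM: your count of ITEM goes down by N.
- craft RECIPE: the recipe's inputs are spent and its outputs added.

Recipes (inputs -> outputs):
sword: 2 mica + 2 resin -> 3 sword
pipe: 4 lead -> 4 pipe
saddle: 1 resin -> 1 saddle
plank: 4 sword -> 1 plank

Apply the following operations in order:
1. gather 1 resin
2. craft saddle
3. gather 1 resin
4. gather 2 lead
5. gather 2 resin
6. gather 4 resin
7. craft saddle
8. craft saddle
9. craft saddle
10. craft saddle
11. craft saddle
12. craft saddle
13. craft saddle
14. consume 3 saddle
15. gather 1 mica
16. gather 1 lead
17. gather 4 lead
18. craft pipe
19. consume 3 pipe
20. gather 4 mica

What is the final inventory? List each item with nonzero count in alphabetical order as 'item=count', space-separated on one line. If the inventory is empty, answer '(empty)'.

After 1 (gather 1 resin): resin=1
After 2 (craft saddle): saddle=1
After 3 (gather 1 resin): resin=1 saddle=1
After 4 (gather 2 lead): lead=2 resin=1 saddle=1
After 5 (gather 2 resin): lead=2 resin=3 saddle=1
After 6 (gather 4 resin): lead=2 resin=7 saddle=1
After 7 (craft saddle): lead=2 resin=6 saddle=2
After 8 (craft saddle): lead=2 resin=5 saddle=3
After 9 (craft saddle): lead=2 resin=4 saddle=4
After 10 (craft saddle): lead=2 resin=3 saddle=5
After 11 (craft saddle): lead=2 resin=2 saddle=6
After 12 (craft saddle): lead=2 resin=1 saddle=7
After 13 (craft saddle): lead=2 saddle=8
After 14 (consume 3 saddle): lead=2 saddle=5
After 15 (gather 1 mica): lead=2 mica=1 saddle=5
After 16 (gather 1 lead): lead=3 mica=1 saddle=5
After 17 (gather 4 lead): lead=7 mica=1 saddle=5
After 18 (craft pipe): lead=3 mica=1 pipe=4 saddle=5
After 19 (consume 3 pipe): lead=3 mica=1 pipe=1 saddle=5
After 20 (gather 4 mica): lead=3 mica=5 pipe=1 saddle=5

Answer: lead=3 mica=5 pipe=1 saddle=5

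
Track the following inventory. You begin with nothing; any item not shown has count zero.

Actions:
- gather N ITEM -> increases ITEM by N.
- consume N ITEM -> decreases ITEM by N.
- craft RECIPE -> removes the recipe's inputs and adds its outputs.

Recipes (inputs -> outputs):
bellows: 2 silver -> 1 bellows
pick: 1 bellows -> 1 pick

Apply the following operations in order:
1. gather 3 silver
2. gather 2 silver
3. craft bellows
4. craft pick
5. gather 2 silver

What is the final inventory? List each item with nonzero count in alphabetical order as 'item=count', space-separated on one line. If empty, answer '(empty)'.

After 1 (gather 3 silver): silver=3
After 2 (gather 2 silver): silver=5
After 3 (craft bellows): bellows=1 silver=3
After 4 (craft pick): pick=1 silver=3
After 5 (gather 2 silver): pick=1 silver=5

Answer: pick=1 silver=5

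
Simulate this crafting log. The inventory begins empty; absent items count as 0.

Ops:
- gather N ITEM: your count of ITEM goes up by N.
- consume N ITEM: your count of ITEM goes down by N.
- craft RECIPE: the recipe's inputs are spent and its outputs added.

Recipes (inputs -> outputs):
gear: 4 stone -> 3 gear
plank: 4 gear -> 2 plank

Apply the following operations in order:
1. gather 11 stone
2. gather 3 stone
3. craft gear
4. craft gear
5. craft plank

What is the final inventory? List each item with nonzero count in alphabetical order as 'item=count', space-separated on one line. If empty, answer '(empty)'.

Answer: gear=2 plank=2 stone=6

Derivation:
After 1 (gather 11 stone): stone=11
After 2 (gather 3 stone): stone=14
After 3 (craft gear): gear=3 stone=10
After 4 (craft gear): gear=6 stone=6
After 5 (craft plank): gear=2 plank=2 stone=6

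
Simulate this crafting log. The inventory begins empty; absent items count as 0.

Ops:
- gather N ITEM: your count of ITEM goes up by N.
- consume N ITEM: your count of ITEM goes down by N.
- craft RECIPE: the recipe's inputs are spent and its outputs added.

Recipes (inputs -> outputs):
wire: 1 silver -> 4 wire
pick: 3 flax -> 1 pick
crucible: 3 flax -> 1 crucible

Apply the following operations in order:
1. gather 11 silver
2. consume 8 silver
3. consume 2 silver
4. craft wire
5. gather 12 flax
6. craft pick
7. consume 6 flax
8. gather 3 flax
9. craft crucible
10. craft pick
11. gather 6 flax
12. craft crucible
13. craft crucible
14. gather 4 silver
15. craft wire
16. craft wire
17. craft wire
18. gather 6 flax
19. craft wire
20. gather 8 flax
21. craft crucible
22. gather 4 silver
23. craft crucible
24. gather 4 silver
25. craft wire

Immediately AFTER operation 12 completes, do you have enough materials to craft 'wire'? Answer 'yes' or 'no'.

Answer: no

Derivation:
After 1 (gather 11 silver): silver=11
After 2 (consume 8 silver): silver=3
After 3 (consume 2 silver): silver=1
After 4 (craft wire): wire=4
After 5 (gather 12 flax): flax=12 wire=4
After 6 (craft pick): flax=9 pick=1 wire=4
After 7 (consume 6 flax): flax=3 pick=1 wire=4
After 8 (gather 3 flax): flax=6 pick=1 wire=4
After 9 (craft crucible): crucible=1 flax=3 pick=1 wire=4
After 10 (craft pick): crucible=1 pick=2 wire=4
After 11 (gather 6 flax): crucible=1 flax=6 pick=2 wire=4
After 12 (craft crucible): crucible=2 flax=3 pick=2 wire=4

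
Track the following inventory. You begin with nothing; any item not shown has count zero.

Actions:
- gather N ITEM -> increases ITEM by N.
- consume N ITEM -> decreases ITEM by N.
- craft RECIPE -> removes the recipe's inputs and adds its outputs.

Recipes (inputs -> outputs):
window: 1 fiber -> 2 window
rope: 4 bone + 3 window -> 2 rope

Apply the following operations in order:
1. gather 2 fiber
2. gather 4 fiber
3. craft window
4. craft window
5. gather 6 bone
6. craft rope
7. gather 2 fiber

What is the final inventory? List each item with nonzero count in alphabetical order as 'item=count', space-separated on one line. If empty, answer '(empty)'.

Answer: bone=2 fiber=6 rope=2 window=1

Derivation:
After 1 (gather 2 fiber): fiber=2
After 2 (gather 4 fiber): fiber=6
After 3 (craft window): fiber=5 window=2
After 4 (craft window): fiber=4 window=4
After 5 (gather 6 bone): bone=6 fiber=4 window=4
After 6 (craft rope): bone=2 fiber=4 rope=2 window=1
After 7 (gather 2 fiber): bone=2 fiber=6 rope=2 window=1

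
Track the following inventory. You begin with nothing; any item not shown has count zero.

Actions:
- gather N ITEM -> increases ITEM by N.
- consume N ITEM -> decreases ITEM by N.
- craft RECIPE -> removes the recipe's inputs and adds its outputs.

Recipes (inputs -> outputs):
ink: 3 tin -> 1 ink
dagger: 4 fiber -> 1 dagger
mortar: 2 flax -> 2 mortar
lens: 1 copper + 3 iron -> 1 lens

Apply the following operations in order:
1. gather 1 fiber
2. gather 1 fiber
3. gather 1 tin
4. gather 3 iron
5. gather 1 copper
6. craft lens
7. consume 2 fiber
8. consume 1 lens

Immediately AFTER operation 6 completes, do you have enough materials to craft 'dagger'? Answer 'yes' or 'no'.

Answer: no

Derivation:
After 1 (gather 1 fiber): fiber=1
After 2 (gather 1 fiber): fiber=2
After 3 (gather 1 tin): fiber=2 tin=1
After 4 (gather 3 iron): fiber=2 iron=3 tin=1
After 5 (gather 1 copper): copper=1 fiber=2 iron=3 tin=1
After 6 (craft lens): fiber=2 lens=1 tin=1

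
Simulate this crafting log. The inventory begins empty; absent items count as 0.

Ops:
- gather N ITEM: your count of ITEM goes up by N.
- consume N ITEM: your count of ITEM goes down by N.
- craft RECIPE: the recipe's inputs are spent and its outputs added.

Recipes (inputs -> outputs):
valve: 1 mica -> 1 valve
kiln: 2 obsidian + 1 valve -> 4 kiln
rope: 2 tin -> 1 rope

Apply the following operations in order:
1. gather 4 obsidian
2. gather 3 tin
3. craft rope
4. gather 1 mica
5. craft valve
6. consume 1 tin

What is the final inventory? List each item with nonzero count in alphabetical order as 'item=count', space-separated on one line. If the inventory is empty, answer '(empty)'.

After 1 (gather 4 obsidian): obsidian=4
After 2 (gather 3 tin): obsidian=4 tin=3
After 3 (craft rope): obsidian=4 rope=1 tin=1
After 4 (gather 1 mica): mica=1 obsidian=4 rope=1 tin=1
After 5 (craft valve): obsidian=4 rope=1 tin=1 valve=1
After 6 (consume 1 tin): obsidian=4 rope=1 valve=1

Answer: obsidian=4 rope=1 valve=1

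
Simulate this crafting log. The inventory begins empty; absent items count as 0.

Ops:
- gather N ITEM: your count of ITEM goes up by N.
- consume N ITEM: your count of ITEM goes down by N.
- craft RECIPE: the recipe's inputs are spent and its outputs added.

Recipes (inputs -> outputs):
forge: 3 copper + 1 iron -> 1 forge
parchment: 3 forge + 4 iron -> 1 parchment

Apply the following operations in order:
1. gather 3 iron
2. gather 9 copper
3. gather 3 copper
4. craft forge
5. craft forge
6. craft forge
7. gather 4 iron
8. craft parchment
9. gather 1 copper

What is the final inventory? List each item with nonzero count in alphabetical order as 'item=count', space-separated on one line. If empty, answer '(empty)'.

After 1 (gather 3 iron): iron=3
After 2 (gather 9 copper): copper=9 iron=3
After 3 (gather 3 copper): copper=12 iron=3
After 4 (craft forge): copper=9 forge=1 iron=2
After 5 (craft forge): copper=6 forge=2 iron=1
After 6 (craft forge): copper=3 forge=3
After 7 (gather 4 iron): copper=3 forge=3 iron=4
After 8 (craft parchment): copper=3 parchment=1
After 9 (gather 1 copper): copper=4 parchment=1

Answer: copper=4 parchment=1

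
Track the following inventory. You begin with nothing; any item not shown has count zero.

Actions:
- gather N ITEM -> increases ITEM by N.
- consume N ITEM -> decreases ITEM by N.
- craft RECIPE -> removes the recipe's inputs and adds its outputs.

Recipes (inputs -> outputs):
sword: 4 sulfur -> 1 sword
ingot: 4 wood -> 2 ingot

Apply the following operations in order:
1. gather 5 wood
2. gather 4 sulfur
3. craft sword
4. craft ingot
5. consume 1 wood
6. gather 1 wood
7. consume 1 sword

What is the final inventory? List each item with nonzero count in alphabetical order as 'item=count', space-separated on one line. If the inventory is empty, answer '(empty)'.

After 1 (gather 5 wood): wood=5
After 2 (gather 4 sulfur): sulfur=4 wood=5
After 3 (craft sword): sword=1 wood=5
After 4 (craft ingot): ingot=2 sword=1 wood=1
After 5 (consume 1 wood): ingot=2 sword=1
After 6 (gather 1 wood): ingot=2 sword=1 wood=1
After 7 (consume 1 sword): ingot=2 wood=1

Answer: ingot=2 wood=1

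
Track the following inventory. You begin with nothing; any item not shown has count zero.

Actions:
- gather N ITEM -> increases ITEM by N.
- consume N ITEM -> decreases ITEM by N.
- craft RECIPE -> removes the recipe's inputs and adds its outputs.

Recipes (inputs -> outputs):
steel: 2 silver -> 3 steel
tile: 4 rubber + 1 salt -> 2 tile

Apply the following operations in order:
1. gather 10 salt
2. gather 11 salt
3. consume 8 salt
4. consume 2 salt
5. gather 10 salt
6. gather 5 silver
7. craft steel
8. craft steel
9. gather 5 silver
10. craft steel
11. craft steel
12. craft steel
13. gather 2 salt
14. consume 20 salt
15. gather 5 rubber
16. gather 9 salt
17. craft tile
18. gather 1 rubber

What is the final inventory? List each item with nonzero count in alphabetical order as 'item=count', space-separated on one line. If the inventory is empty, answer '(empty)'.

Answer: rubber=2 salt=11 steel=15 tile=2

Derivation:
After 1 (gather 10 salt): salt=10
After 2 (gather 11 salt): salt=21
After 3 (consume 8 salt): salt=13
After 4 (consume 2 salt): salt=11
After 5 (gather 10 salt): salt=21
After 6 (gather 5 silver): salt=21 silver=5
After 7 (craft steel): salt=21 silver=3 steel=3
After 8 (craft steel): salt=21 silver=1 steel=6
After 9 (gather 5 silver): salt=21 silver=6 steel=6
After 10 (craft steel): salt=21 silver=4 steel=9
After 11 (craft steel): salt=21 silver=2 steel=12
After 12 (craft steel): salt=21 steel=15
After 13 (gather 2 salt): salt=23 steel=15
After 14 (consume 20 salt): salt=3 steel=15
After 15 (gather 5 rubber): rubber=5 salt=3 steel=15
After 16 (gather 9 salt): rubber=5 salt=12 steel=15
After 17 (craft tile): rubber=1 salt=11 steel=15 tile=2
After 18 (gather 1 rubber): rubber=2 salt=11 steel=15 tile=2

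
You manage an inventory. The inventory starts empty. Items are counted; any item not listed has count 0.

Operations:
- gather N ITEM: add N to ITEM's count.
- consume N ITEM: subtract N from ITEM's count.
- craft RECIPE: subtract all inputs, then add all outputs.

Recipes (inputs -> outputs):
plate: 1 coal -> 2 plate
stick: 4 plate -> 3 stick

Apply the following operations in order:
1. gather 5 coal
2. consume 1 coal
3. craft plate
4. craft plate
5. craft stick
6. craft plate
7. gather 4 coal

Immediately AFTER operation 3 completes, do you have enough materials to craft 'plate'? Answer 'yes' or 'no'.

After 1 (gather 5 coal): coal=5
After 2 (consume 1 coal): coal=4
After 3 (craft plate): coal=3 plate=2

Answer: yes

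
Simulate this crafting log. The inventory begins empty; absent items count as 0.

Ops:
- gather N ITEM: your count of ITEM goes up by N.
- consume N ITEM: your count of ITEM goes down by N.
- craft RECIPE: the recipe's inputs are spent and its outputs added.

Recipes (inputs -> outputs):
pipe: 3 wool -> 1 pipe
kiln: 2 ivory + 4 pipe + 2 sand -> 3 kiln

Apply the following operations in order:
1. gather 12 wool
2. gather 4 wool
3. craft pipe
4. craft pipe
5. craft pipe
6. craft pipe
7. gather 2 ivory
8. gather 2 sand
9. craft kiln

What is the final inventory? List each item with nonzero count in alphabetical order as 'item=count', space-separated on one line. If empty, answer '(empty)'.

After 1 (gather 12 wool): wool=12
After 2 (gather 4 wool): wool=16
After 3 (craft pipe): pipe=1 wool=13
After 4 (craft pipe): pipe=2 wool=10
After 5 (craft pipe): pipe=3 wool=7
After 6 (craft pipe): pipe=4 wool=4
After 7 (gather 2 ivory): ivory=2 pipe=4 wool=4
After 8 (gather 2 sand): ivory=2 pipe=4 sand=2 wool=4
After 9 (craft kiln): kiln=3 wool=4

Answer: kiln=3 wool=4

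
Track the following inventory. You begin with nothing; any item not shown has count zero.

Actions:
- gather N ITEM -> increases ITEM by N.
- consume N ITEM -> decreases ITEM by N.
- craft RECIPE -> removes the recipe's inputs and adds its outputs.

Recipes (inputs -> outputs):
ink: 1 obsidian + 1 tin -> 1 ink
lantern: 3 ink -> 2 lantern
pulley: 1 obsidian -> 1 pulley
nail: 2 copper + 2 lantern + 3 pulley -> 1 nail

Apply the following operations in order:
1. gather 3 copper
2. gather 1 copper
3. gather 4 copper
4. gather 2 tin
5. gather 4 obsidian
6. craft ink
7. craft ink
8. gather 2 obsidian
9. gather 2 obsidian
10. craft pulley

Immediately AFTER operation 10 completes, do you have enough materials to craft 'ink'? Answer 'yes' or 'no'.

After 1 (gather 3 copper): copper=3
After 2 (gather 1 copper): copper=4
After 3 (gather 4 copper): copper=8
After 4 (gather 2 tin): copper=8 tin=2
After 5 (gather 4 obsidian): copper=8 obsidian=4 tin=2
After 6 (craft ink): copper=8 ink=1 obsidian=3 tin=1
After 7 (craft ink): copper=8 ink=2 obsidian=2
After 8 (gather 2 obsidian): copper=8 ink=2 obsidian=4
After 9 (gather 2 obsidian): copper=8 ink=2 obsidian=6
After 10 (craft pulley): copper=8 ink=2 obsidian=5 pulley=1

Answer: no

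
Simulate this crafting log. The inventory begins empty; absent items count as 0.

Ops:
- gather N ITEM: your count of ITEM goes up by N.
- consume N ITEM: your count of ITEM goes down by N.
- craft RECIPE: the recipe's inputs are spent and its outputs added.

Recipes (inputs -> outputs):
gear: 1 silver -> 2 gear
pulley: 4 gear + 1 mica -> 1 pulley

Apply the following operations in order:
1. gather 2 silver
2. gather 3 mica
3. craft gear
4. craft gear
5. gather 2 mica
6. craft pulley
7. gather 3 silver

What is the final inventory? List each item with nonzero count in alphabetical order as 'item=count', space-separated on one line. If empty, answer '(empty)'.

After 1 (gather 2 silver): silver=2
After 2 (gather 3 mica): mica=3 silver=2
After 3 (craft gear): gear=2 mica=3 silver=1
After 4 (craft gear): gear=4 mica=3
After 5 (gather 2 mica): gear=4 mica=5
After 6 (craft pulley): mica=4 pulley=1
After 7 (gather 3 silver): mica=4 pulley=1 silver=3

Answer: mica=4 pulley=1 silver=3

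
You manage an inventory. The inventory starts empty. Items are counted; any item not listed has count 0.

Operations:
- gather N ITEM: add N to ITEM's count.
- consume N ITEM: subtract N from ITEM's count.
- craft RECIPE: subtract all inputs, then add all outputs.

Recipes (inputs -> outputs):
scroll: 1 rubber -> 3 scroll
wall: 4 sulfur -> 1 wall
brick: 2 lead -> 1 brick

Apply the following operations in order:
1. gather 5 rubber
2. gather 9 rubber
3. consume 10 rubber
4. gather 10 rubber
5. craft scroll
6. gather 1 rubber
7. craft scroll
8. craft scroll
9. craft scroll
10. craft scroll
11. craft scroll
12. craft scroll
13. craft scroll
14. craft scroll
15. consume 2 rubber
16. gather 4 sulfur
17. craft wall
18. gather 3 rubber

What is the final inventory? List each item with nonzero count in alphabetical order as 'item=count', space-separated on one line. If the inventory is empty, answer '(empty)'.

After 1 (gather 5 rubber): rubber=5
After 2 (gather 9 rubber): rubber=14
After 3 (consume 10 rubber): rubber=4
After 4 (gather 10 rubber): rubber=14
After 5 (craft scroll): rubber=13 scroll=3
After 6 (gather 1 rubber): rubber=14 scroll=3
After 7 (craft scroll): rubber=13 scroll=6
After 8 (craft scroll): rubber=12 scroll=9
After 9 (craft scroll): rubber=11 scroll=12
After 10 (craft scroll): rubber=10 scroll=15
After 11 (craft scroll): rubber=9 scroll=18
After 12 (craft scroll): rubber=8 scroll=21
After 13 (craft scroll): rubber=7 scroll=24
After 14 (craft scroll): rubber=6 scroll=27
After 15 (consume 2 rubber): rubber=4 scroll=27
After 16 (gather 4 sulfur): rubber=4 scroll=27 sulfur=4
After 17 (craft wall): rubber=4 scroll=27 wall=1
After 18 (gather 3 rubber): rubber=7 scroll=27 wall=1

Answer: rubber=7 scroll=27 wall=1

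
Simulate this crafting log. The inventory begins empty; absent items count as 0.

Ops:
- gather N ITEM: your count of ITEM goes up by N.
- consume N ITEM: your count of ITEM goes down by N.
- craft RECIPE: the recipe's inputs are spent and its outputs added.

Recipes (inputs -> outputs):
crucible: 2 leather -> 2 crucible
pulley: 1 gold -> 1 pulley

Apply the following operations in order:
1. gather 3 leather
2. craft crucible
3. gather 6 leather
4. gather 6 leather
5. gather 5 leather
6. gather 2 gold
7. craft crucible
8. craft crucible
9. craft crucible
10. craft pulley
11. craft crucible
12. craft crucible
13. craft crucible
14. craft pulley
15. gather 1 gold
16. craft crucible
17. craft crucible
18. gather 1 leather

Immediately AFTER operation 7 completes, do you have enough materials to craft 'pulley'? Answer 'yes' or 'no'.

Answer: yes

Derivation:
After 1 (gather 3 leather): leather=3
After 2 (craft crucible): crucible=2 leather=1
After 3 (gather 6 leather): crucible=2 leather=7
After 4 (gather 6 leather): crucible=2 leather=13
After 5 (gather 5 leather): crucible=2 leather=18
After 6 (gather 2 gold): crucible=2 gold=2 leather=18
After 7 (craft crucible): crucible=4 gold=2 leather=16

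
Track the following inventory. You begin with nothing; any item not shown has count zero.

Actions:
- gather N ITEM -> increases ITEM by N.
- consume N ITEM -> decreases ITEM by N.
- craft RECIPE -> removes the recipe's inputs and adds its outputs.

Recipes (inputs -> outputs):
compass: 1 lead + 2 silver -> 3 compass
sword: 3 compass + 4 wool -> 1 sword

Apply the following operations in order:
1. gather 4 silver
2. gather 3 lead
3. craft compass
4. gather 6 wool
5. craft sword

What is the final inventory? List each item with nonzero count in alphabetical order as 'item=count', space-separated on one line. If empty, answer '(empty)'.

Answer: lead=2 silver=2 sword=1 wool=2

Derivation:
After 1 (gather 4 silver): silver=4
After 2 (gather 3 lead): lead=3 silver=4
After 3 (craft compass): compass=3 lead=2 silver=2
After 4 (gather 6 wool): compass=3 lead=2 silver=2 wool=6
After 5 (craft sword): lead=2 silver=2 sword=1 wool=2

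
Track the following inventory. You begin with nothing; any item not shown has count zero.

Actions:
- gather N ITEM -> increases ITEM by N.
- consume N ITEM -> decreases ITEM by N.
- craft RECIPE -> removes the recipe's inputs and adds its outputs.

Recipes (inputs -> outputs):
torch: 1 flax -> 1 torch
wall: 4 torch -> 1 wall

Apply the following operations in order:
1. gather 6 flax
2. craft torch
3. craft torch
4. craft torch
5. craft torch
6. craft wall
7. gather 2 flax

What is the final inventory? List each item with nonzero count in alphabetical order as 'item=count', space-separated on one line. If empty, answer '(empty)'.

Answer: flax=4 wall=1

Derivation:
After 1 (gather 6 flax): flax=6
After 2 (craft torch): flax=5 torch=1
After 3 (craft torch): flax=4 torch=2
After 4 (craft torch): flax=3 torch=3
After 5 (craft torch): flax=2 torch=4
After 6 (craft wall): flax=2 wall=1
After 7 (gather 2 flax): flax=4 wall=1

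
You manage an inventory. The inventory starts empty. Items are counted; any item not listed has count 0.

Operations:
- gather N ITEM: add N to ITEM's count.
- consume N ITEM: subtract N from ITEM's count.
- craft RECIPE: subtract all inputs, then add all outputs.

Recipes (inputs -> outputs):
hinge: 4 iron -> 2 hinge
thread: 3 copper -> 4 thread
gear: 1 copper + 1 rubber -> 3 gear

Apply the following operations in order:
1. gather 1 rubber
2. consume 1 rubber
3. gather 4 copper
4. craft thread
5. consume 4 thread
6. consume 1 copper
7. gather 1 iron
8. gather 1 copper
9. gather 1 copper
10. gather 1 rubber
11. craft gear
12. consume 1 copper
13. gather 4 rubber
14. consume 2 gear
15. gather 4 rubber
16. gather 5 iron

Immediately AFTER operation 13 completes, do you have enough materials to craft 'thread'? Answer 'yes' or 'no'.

Answer: no

Derivation:
After 1 (gather 1 rubber): rubber=1
After 2 (consume 1 rubber): (empty)
After 3 (gather 4 copper): copper=4
After 4 (craft thread): copper=1 thread=4
After 5 (consume 4 thread): copper=1
After 6 (consume 1 copper): (empty)
After 7 (gather 1 iron): iron=1
After 8 (gather 1 copper): copper=1 iron=1
After 9 (gather 1 copper): copper=2 iron=1
After 10 (gather 1 rubber): copper=2 iron=1 rubber=1
After 11 (craft gear): copper=1 gear=3 iron=1
After 12 (consume 1 copper): gear=3 iron=1
After 13 (gather 4 rubber): gear=3 iron=1 rubber=4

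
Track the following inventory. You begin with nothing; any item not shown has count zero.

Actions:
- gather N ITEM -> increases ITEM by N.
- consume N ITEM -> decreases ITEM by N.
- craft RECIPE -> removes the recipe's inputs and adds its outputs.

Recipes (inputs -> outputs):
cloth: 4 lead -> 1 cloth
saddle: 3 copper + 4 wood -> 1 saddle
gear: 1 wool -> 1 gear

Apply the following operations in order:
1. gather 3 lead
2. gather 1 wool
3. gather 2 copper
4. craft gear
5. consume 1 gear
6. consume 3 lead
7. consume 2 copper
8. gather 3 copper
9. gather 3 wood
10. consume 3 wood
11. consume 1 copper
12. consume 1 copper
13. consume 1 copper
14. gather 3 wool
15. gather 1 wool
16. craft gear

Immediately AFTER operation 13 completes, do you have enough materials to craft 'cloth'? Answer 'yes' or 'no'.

After 1 (gather 3 lead): lead=3
After 2 (gather 1 wool): lead=3 wool=1
After 3 (gather 2 copper): copper=2 lead=3 wool=1
After 4 (craft gear): copper=2 gear=1 lead=3
After 5 (consume 1 gear): copper=2 lead=3
After 6 (consume 3 lead): copper=2
After 7 (consume 2 copper): (empty)
After 8 (gather 3 copper): copper=3
After 9 (gather 3 wood): copper=3 wood=3
After 10 (consume 3 wood): copper=3
After 11 (consume 1 copper): copper=2
After 12 (consume 1 copper): copper=1
After 13 (consume 1 copper): (empty)

Answer: no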